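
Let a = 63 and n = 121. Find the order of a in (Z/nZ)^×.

110

Since 63 ∈ (Z/121Z)^×, its order divides φ(121) = φ(11^2) = 11·(11−1) = 110 = 2 · 5 · 11.
Divisors of 110: 1, 2, 5, 10, 11, 22, 55, 110.
Check 63^d mod 121 for each divisor in increasing order:
63^1 ≡ 63
63^2 ≡ 97
63^5 ≡ 109
63^10 ≡ 23
63^11 ≡ 118
63^22 ≡ 9
63^55 ≡ 120
63^110 ≡ 1
Therefore the multiplicative order of 63 modulo 121 is 110.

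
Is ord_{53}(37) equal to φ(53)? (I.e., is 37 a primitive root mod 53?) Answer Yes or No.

No

φ(53) = 53 − 1 = 52 = 2^2 · 13.
Test 37^(52/q) mod 53 for each prime factor q of 52:
37^26 ≡ 1 (mod 53)  [q = 2: ≡ 1 ✗]
37^4 ≡ 28 (mod 53)  [q = 13: ≢ 1 ✓]
37^26 ≡ 1 shows ord(37) | 26, strictly less than φ(53); not a primitive root.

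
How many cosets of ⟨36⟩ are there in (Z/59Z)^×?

2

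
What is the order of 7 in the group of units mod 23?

22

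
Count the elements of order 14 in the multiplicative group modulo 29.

6

φ(29) = 29 − 1 = 28 = 2^2 · 7.
In a cyclic group of order 28, there are φ(d) elements of order d for each divisor d of 28, and zero for non-divisors.
14 = 2 · 7 divides 28, and φ(14) = 6.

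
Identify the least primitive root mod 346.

3

φ(346) = φ(2)·φ(173) = 1·172 = 172 = 2^2 · 43.
Test candidates g = 2, 3, … against the prime factors q ∈ {2, 43} of φ(346): g is a generator iff g^(172/q) ≢ 1 for every such q.
g = 2: gcd(2, 346) = 2 > 1, not a unit — skip.
g = 3: 3^86 ≡ 345; 3^4 ≡ 81 — none is 1, so 3 is a primitive root.
Hence the least primitive root of 346 is 3.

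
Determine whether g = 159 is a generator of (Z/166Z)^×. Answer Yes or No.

Yes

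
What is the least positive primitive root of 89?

3

φ(89) = 89 − 1 = 88 = 2^3 · 11.
Test candidates g = 2, 3, … against the prime factors q ∈ {2, 11} of φ(89): g is a generator iff g^(88/q) ≢ 1 for every such q.
g = 2: 2^44 ≡ 1 — hits 1, so not a primitive root.
g = 3: 3^44 ≡ 88; 3^8 ≡ 64 — none is 1, so 3 is a primitive root.
The smallest primitive root modulo 89 is 3.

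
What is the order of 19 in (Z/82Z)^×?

The order of 19 must divide φ(82) = φ(2)·φ(41) = 1·40 = 40 = 2^3 · 5.
Divisors of 40: 1, 2, 4, 5, 8, 10, 20, 40.
Test each divisor d:
19^1 ≡ 19 (mod 82)
19^2 ≡ 33 (mod 82)
19^4 ≡ 23 (mod 82)
19^5 ≡ 27 (mod 82)
19^8 ≡ 37 (mod 82)
19^10 ≡ 73 (mod 82)
19^20 ≡ 81 (mod 82)
19^40 ≡ 1 (mod 82) ✓
The smallest such exponent is 40, so the order of 19 is 40.

40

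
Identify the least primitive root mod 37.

φ(37) = 37 − 1 = 36 = 2^2 · 3^2.
g is a primitive root iff g^(36/q) ≢ 1 (mod 37) for each prime q ∈ {2, 3}.
g = 2: 2^18 ≡ 36; 2^12 ≡ 26 — none is 1, so 2 is a primitive root.
Hence the least primitive root of 37 is 2.

2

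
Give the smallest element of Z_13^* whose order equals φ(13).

2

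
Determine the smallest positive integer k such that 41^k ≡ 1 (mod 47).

By Lagrange's theorem, ord_47(41) divides φ(47) = 47 − 1 = 46 = 2 · 23.
Divisors of 46: 1, 2, 23, 46.
Test each divisor d:
41^1 ≡ 41 (mod 47)
41^2 ≡ 36 (mod 47)
41^23 ≡ 46 (mod 47)
41^46 ≡ 1 (mod 47) ✓
Hence ord(41) = 46.

46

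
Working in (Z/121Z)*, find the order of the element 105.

By Lagrange's theorem, ord_121(105) divides φ(121) = φ(11^2) = 11·(11−1) = 110 = 2 · 5 · 11.
Divisors of 110: 1, 2, 5, 10, 11, 22, 55, 110.
Test each divisor d:
105^1 ≡ 105 (mod 121)
105^2 ≡ 14 (mod 121)
105^5 ≡ 10 (mod 121)
105^10 ≡ 100 (mod 121)
105^11 ≡ 94 (mod 121)
105^22 ≡ 3 (mod 121)
105^55 ≡ 120 (mod 121)
105^110 ≡ 1 (mod 121) ✓
Therefore the multiplicative order of 105 modulo 121 is 110.

110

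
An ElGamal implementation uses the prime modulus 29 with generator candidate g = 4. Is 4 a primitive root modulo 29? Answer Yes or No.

φ(29) = 29 − 1 = 28 = 2^2 · 7.
An element g generates (Z/29Z)^× iff g^(28/q) ≢ 1 (mod 29) for each prime q ∈ {2, 7}.
4^14 ≡ 1 (mod 29)  [q = 2: ≡ 1 ✗]
4^4 ≡ 24 (mod 29)  [q = 7: ≢ 1 ✓]
Since 4^14 ≡ 1, the order of 4 divides 14 < 28, so 4 is not a primitive root.

No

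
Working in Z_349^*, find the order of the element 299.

348

By Lagrange's theorem, ord_349(299) divides φ(349) = 349 − 1 = 348 = 2^2 · 3 · 29.
Divisors of 348: 1, 2, 3, 4, 6, 12, 29, 58, 87, 116, 174, 348.
Test each divisor d:
299^1 ≡ 299 (mod 349)
299^2 ≡ 57 (mod 349)
299^3 ≡ 291 (mod 349)
299^4 ≡ 108 (mod 349)
299^6 ≡ 223 (mod 349)
299^12 ≡ 171 (mod 349)
299^29 ≡ 160 (mod 349)
299^58 ≡ 123 (mod 349)
299^87 ≡ 136 (mod 349)
299^116 ≡ 122 (mod 349)
299^174 ≡ 348 (mod 349)
299^348 ≡ 1 (mod 349) ✓
The smallest such exponent is 348, so the order of 299 is 348.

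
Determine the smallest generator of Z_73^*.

5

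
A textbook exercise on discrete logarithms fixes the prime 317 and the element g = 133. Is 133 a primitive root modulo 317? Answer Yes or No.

Yes

φ(317) = 317 − 1 = 316 = 2^2 · 79.
An element g generates (Z/317Z)^× iff g^(316/q) ≢ 1 (mod 317) for each prime q ∈ {2, 79}.
133^158 ≡ 316 (mod 317)  [q = 2: ≢ 1 ✓]
133^4 ≡ 165 (mod 317)  [q = 79: ≢ 1 ✓]
Every test exponent gives a nontrivial residue, hence 133 generates the full group.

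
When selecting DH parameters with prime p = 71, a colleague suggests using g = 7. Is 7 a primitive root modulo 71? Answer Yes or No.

Yes

φ(71) = 71 − 1 = 70 = 2 · 5 · 7.
7 is a primitive root mod 71 iff 7^(φ(71)/q) ≢ 1 for every prime q | φ(71), i.e. q ∈ {2, 5, 7}.
7^35 ≡ 70 (mod 71)  [q = 2: ≢ 1 ✓]
7^14 ≡ 54 (mod 71)  [q = 5: ≢ 1 ✓]
7^10 ≡ 45 (mod 71)  [q = 7: ≢ 1 ✓]
All checks pass, so 7 has order 70 and is a primitive root modulo 71.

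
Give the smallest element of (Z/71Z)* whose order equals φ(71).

7

φ(71) = 71 − 1 = 70 = 2 · 5 · 7.
Test candidates g = 2, 3, … against the prime factors q ∈ {2, 5, 7} of φ(71): g is a generator iff g^(70/q) ≢ 1 for every such q.
g = 2: 2^35 ≡ 1 — hits 1, so not a primitive root.
g = 3: 3^35 ≡ 1 — hits 1, so not a primitive root.
g = 4: 4^35 ≡ 1 — hits 1, so not a primitive root.
g = 5: 5^35 ≡ 1 — hits 1, so not a primitive root.
g = 6: 6^35 ≡ 1 — hits 1, so not a primitive root.
g = 7: 7^35 ≡ 70; 7^14 ≡ 54; 7^10 ≡ 45 — none is 1, so 7 is a primitive root.
Hence the least primitive root of 71 is 7.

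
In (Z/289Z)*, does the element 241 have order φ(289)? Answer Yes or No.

Yes

φ(289) = φ(17^2) = 17·(17−1) = 272 = 2^4 · 17.
It suffices to check that the order of 241 is not a proper divisor of 272: compute 241^(272/q) for q ∈ {2, 17}.
241^136 ≡ 288 (mod 289)  [q = 2: ≢ 1 ✓]
241^16 ≡ 188 (mod 289)  [q = 17: ≢ 1 ✓]
Every test exponent gives a nontrivial residue, hence 241 generates the full group.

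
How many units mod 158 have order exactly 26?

12

φ(158) = φ(2)·φ(79) = 1·78 = 78 = 2 · 3 · 13.
(Z/158Z)^× is cyclic (|G| = 78); a cyclic group of order m has exactly φ(d) elements of each order d | m, and none otherwise.
26 = 2 · 13 divides 78, and φ(26) = 12.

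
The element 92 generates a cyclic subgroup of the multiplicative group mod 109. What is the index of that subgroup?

3

The order of 92 must divide φ(109) = 109 − 1 = 108 = 2^2 · 3^3.
Divisors of 108: 1, 2, 3, 4, 6, 9, 12, 18, 27, 36, 54, 108.
Test each divisor d:
92^1 ≡ 92 (mod 109)
92^2 ≡ 71 (mod 109)
92^3 ≡ 101 (mod 109)
92^4 ≡ 27 (mod 109)
92^6 ≡ 64 (mod 109)
92^9 ≡ 33 (mod 109)
92^12 ≡ 63 (mod 109)
92^18 ≡ 108 (mod 109)
92^27 ≡ 76 (mod 109)
92^36 ≡ 1 (mod 109) ✓
Thus |⟨92⟩| = ord(92) = 36.
[(Z/109Z)^× : ⟨92⟩] = 108/36 = 3.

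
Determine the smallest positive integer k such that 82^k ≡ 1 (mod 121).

55

The order of 82 must divide φ(121) = φ(11^2) = 11·(11−1) = 110 = 2 · 5 · 11.
Divisors of 110: 1, 2, 5, 10, 11, 22, 55, 110.
Check 82^d mod 121 for each divisor in increasing order:
82^1 ≡ 82 (mod 121)
82^2 ≡ 69 (mod 121)
82^5 ≡ 56 (mod 121)
82^10 ≡ 111 (mod 121)
82^11 ≡ 27 (mod 121)
82^22 ≡ 3 (mod 121)
82^55 ≡ 1 (mod 121) ✓
Therefore the multiplicative order of 82 modulo 121 is 55.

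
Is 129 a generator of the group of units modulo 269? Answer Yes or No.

Yes

φ(269) = 269 − 1 = 268 = 2^2 · 67.
It suffices to check that the order of 129 is not a proper divisor of 268: compute 129^(268/q) for q ∈ {2, 67}.
129^134 ≡ 268 (mod 269)  [q = 2: ≢ 1 ✓]
129^4 ≡ 24 (mod 269)  [q = 67: ≢ 1 ✓]
All checks pass, so 129 has order 268 and is a primitive root modulo 269.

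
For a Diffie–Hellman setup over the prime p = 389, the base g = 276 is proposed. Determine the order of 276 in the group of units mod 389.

194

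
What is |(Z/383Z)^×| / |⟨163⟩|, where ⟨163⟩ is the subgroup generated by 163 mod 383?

1

Since 163 ∈ (Z/383Z)^×, its order divides φ(383) = 383 − 1 = 382 = 2 · 191.
Divisors of 382: 1, 2, 191, 382.
Evaluate successive powers at the divisors of 382:
163^1 ≡ 163
163^2 ≡ 142
163^191 ≡ 382
163^382 ≡ 1
The order of 163 is 382, so the subgroup it generates has 382 elements.
The index is φ(383) / ord(163) = 382 / 382 = 1.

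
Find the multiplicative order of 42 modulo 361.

By Lagrange's theorem, ord_361(42) divides φ(361) = φ(19^2) = 19·(19−1) = 342 = 2 · 3^2 · 19.
Divisors of 342: 1, 2, 3, 6, 9, 18, 19, 38, 57, 114, 171, 342.
Evaluate successive powers at the divisors of 342:
42^1 ≡ 42 (mod 361)
42^2 ≡ 320 (mod 361)
42^3 ≡ 83 (mod 361)
42^6 ≡ 30 (mod 361)
42^9 ≡ 324 (mod 361)
42^18 ≡ 286 (mod 361)
42^19 ≡ 99 (mod 361)
42^38 ≡ 54 (mod 361)
42^57 ≡ 292 (mod 361)
42^114 ≡ 68 (mod 361)
42^171 ≡ 1 (mod 361) ✓
Hence ord(42) = 171.

171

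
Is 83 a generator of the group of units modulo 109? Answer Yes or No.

No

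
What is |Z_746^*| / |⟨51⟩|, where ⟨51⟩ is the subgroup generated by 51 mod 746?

4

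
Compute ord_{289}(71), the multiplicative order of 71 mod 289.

The order of 71 must divide φ(289) = φ(17^2) = 17·(17−1) = 272 = 2^4 · 17.
Divisors of 272: 1, 2, 4, 8, 16, 17, 34, 68, 136, 272.
Check 71^d mod 289 for each divisor in increasing order:
71^1 ≡ 71
71^2 ≡ 128
71^4 ≡ 200
71^8 ≡ 118
71^16 ≡ 52
71^17 ≡ 224
71^34 ≡ 179
71^68 ≡ 251
71^136 ≡ 288
71^272 ≡ 1
Hence ord(71) = 272.

272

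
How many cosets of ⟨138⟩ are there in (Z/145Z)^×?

4

ord(138) | φ(145) = φ(5·29) = (5−1)·(29−1) = 4·28 = 112 = 2^4 · 7.
Divisors of 112: 1, 2, 4, 7, 8, 14, 16, 28, 56, 112.
Test each divisor d:
138^1 ≡ 138
138^2 ≡ 49
138^4 ≡ 81
138^7 ≡ 57
138^8 ≡ 36
138^14 ≡ 59
138^16 ≡ 136
138^28 ≡ 1
Thus |⟨138⟩| = ord(138) = 28.
The index is φ(145) / ord(138) = 112 / 28 = 4.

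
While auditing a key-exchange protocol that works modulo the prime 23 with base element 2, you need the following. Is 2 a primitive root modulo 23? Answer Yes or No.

No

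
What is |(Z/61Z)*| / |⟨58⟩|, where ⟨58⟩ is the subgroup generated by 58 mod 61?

12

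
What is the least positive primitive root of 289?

3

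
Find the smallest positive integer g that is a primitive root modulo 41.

φ(41) = 41 − 1 = 40 = 2^3 · 5.
Test candidates g = 2, 3, … against the prime factors q ∈ {2, 5} of φ(41): g is a generator iff g^(40/q) ≢ 1 for every such q.
g = 2: 2^20 ≡ 1 — hits 1, so not a primitive root.
g = 3: 3^20 ≡ 40; 3^8 ≡ 1 — hits 1, so not a primitive root.
g = 4: 4^20 ≡ 1 — hits 1, so not a primitive root.
g = 5: 5^20 ≡ 1 — hits 1, so not a primitive root.
g = 6: 6^20 ≡ 40; 6^8 ≡ 10 — none is 1, so 6 is a primitive root.
So 6 is the smallest generator of (Z/41Z)^×.

6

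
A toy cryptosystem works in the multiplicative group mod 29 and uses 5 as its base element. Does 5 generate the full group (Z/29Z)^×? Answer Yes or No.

φ(29) = 29 − 1 = 28 = 2^2 · 7.
It suffices to check that the order of 5 is not a proper divisor of 28: compute 5^(28/q) for q ∈ {2, 7}.
5^14 ≡ 1 (mod 29)  [q = 2: ≡ 1 ✗]
5^4 ≡ 16 (mod 29)  [q = 7: ≢ 1 ✓]
The check at q = 2 fails, so 5 generates a proper subgroup.

No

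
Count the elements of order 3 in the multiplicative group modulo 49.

2

φ(49) = φ(7^2) = 7·(7−1) = 42 = 2 · 3 · 7.
Since (Z/49Z)^× is cyclic of order 42, the number of elements of order d is φ(d) when d | 42 and 0 otherwise.
3 | 42, and φ(3) = 3 − 1 = 2.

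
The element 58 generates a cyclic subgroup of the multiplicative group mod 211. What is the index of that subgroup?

Since 58 ∈ (Z/211Z)^×, its order divides φ(211) = 211 − 1 = 210 = 2 · 3 · 5 · 7.
Divisors of 210: 1, 2, 3, 5, 6, 7, 10, 14, 15, 21, 30, 35, 42, 70, 105, 210.
Evaluate successive powers at the divisors of 210:
58^1 ≡ 58
58^2 ≡ 199
58^3 ≡ 148
58^5 ≡ 123
58^6 ≡ 171
58^7 ≡ 1
Thus |⟨58⟩| = ord(58) = 7.
[(Z/211Z)^× : ⟨58⟩] = 210/7 = 30.

30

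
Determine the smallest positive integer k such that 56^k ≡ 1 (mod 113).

The order of 56 must divide φ(113) = 113 − 1 = 112 = 2^4 · 7.
Divisors of 112: 1, 2, 4, 7, 8, 14, 16, 28, 56, 112.
Evaluate successive powers at the divisors of 112:
56^1 ≡ 56
56^2 ≡ 85
56^4 ≡ 106
56^7 ≡ 15
56^8 ≡ 49
56^14 ≡ 112
56^16 ≡ 28
56^28 ≡ 1
So ord_113(56) = 28.

28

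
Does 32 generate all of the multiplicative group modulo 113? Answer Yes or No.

φ(113) = 113 − 1 = 112 = 2^4 · 7.
It suffices to check that the order of 32 is not a proper divisor of 112: compute 32^(112/q) for q ∈ {2, 7}.
32^56 ≡ 1 (mod 113)  [q = 2: ≡ 1 ✗]
32^16 ≡ 106 (mod 113)  [q = 7: ≢ 1 ✓]
Since 32^56 ≡ 1, the order of 32 divides 56 < 112, so 32 is not a primitive root.

No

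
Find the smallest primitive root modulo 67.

2

φ(67) = 67 − 1 = 66 = 2 · 3 · 11.
Test candidates g = 2, 3, … against the prime factors q ∈ {2, 3, 11} of φ(67): g is a generator iff g^(66/q) ≢ 1 for every such q.
g = 2: 2^33 ≡ 66; 2^22 ≡ 37; 2^6 ≡ 64 — none is 1, so 2 is a primitive root.
So 2 is the smallest generator of (Z/67Z)^×.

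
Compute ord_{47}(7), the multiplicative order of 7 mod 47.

23

ord(7) | φ(47) = 47 − 1 = 46 = 2 · 23.
Divisors of 46: 1, 2, 23, 46.
Compute 7^d (mod 47) for the divisors d until we hit 1:
7^1 ≡ 7 (mod 47)
7^2 ≡ 2 (mod 47)
7^23 ≡ 1 (mod 47) ✓
So ord_47(7) = 23.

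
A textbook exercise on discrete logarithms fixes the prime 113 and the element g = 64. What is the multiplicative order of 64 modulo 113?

14

The order of 64 must divide φ(113) = 113 − 1 = 112 = 2^4 · 7.
Divisors of 112: 1, 2, 4, 7, 8, 14, 16, 28, 56, 112.
Check 64^d mod 113 for each divisor in increasing order:
64^1 ≡ 64 (mod 113)
64^2 ≡ 28 (mod 113)
64^4 ≡ 106 (mod 113)
64^7 ≡ 112 (mod 113)
64^8 ≡ 49 (mod 113)
64^14 ≡ 1 (mod 113) ✓
So ord_113(64) = 14.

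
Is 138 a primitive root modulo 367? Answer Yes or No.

No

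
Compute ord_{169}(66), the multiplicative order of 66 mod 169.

13

Since 66 ∈ (Z/169Z)^×, its order divides φ(169) = φ(13^2) = 13·(13−1) = 156 = 2^2 · 3 · 13.
Divisors of 156: 1, 2, 3, 4, 6, 12, 13, 26, 39, 52, 78, 156.
Test each divisor d:
66^1 ≡ 66 (mod 169)
66^2 ≡ 131 (mod 169)
66^3 ≡ 27 (mod 169)
66^4 ≡ 92 (mod 169)
66^6 ≡ 53 (mod 169)
66^12 ≡ 105 (mod 169)
66^13 ≡ 1 (mod 169) ✓
The smallest such exponent is 13, so the order of 66 is 13.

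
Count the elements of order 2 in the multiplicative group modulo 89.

φ(89) = 89 − 1 = 88 = 2^3 · 11.
(Z/89Z)^× is cyclic (|G| = 88); a cyclic group of order m has exactly φ(d) elements of each order d | m, and none otherwise.
2 | 88, and φ(2) = 2 − 1 = 1.

1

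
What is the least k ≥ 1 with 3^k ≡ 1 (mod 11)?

5

The order of 3 must divide φ(11) = 11 − 1 = 10 = 2 · 5.
Divisors of 10: 1, 2, 5, 10.
Evaluate successive powers at the divisors of 10:
3^1 ≡ 3 (mod 11)
3^2 ≡ 9 (mod 11)
3^5 ≡ 1 (mod 11) ✓
The smallest such exponent is 5, so the order of 3 is 5.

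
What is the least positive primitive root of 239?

7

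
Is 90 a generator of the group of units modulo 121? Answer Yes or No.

φ(121) = φ(11^2) = 11·(11−1) = 110 = 2 · 5 · 11.
It suffices to check that the order of 90 is not a proper divisor of 110: compute 90^(110/q) for q ∈ {2, 5, 11}.
90^55 ≡ 120 (mod 121)  [q = 2: ≢ 1 ✓]
90^22 ≡ 81 (mod 121)  [q = 5: ≢ 1 ✓]
90^10 ≡ 12 (mod 121)  [q = 11: ≢ 1 ✓]
Every test exponent gives a nontrivial residue, hence 90 generates the full group.

Yes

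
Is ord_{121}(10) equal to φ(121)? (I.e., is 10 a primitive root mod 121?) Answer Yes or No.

φ(121) = φ(11^2) = 11·(11−1) = 110 = 2 · 5 · 11.
An element g generates (Z/121Z)^× iff g^(110/q) ≢ 1 (mod 121) for each prime q ∈ {2, 5, 11}.
10^55 ≡ 120 (mod 121)  [q = 2: ≢ 1 ✓]
10^22 ≡ 1 (mod 121)  [q = 5: ≡ 1 ✗]
10^10 ≡ 12 (mod 121)  [q = 11: ≢ 1 ✓]
Since 10^22 ≡ 1, the order of 10 divides 22 < 110, so 10 is not a primitive root.

No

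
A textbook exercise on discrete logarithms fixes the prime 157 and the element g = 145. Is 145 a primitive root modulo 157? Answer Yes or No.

φ(157) = 157 − 1 = 156 = 2^2 · 3 · 13.
It suffices to check that the order of 145 is not a proper divisor of 156: compute 145^(156/q) for q ∈ {2, 3, 13}.
145^78 ≡ 1 (mod 157)  [q = 2: ≡ 1 ✗]
145^52 ≡ 12 (mod 157)  [q = 3: ≢ 1 ✓]
145^12 ≡ 1 (mod 157)  [q = 13: ≡ 1 ✗]
145^78 ≡ 1 shows ord(145) | 78, strictly less than φ(157); not a primitive root.

No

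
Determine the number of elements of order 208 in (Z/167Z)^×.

φ(167) = 167 − 1 = 166 = 2 · 83.
(Z/167Z)^× is cyclic (|G| = 166); a cyclic group of order m has exactly φ(d) elements of each order d | m, and none otherwise.
Here 166 is not a multiple of 208, so there are no elements of order 208.

0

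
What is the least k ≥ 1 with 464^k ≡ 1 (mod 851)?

396

Since 464 ∈ (Z/851Z)^×, its order divides φ(851) = φ(23·37) = (23−1)·(37−1) = 22·36 = 792 = 2^3 · 3^2 · 11.
Divisors of 792: 1, 2, 3, 4, 6, 8, 9, 11, 12, 18, 22, 24, 33, 36, 44, 66, 72, 88, 99, 132, 198, 264, 396, 792.
Evaluate successive powers at the divisors of 792:
464^1 ≡ 464 (mod 851)
464^2 ≡ 844 (mod 851)
464^3 ≡ 156 (mod 851)
464^4 ≡ 49 (mod 851)
464^6 ≡ 508 (mod 851)
464^8 ≡ 699 (mod 851)
464^9 ≡ 105 (mod 851)
464^11 ≡ 116 (mod 851)
464^12 ≡ 211 (mod 851)
464^18 ≡ 813 (mod 851)
464^22 ≡ 691 (mod 851)
464^24 ≡ 269 (mod 851)
464^33 ≡ 162 (mod 851)
464^36 ≡ 593 (mod 851)
464^44 ≡ 70 (mod 851)
464^66 ≡ 714 (mod 851)
464^72 ≡ 186 (mod 851)
464^88 ≡ 645 (mod 851)
464^99 ≡ 783 (mod 851)
464^132 ≡ 47 (mod 851)
464^198 ≡ 369 (mod 851)
464^264 ≡ 507 (mod 851)
464^396 ≡ 1 (mod 851) ✓
Therefore the multiplicative order of 464 modulo 851 is 396.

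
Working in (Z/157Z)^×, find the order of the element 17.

39

Since 17 ∈ (Z/157Z)^×, its order divides φ(157) = 157 − 1 = 156 = 2^2 · 3 · 13.
Divisors of 156: 1, 2, 3, 4, 6, 12, 13, 26, 39, 52, 78, 156.
Evaluate successive powers at the divisors of 156:
17^1 ≡ 17 (mod 157)
17^2 ≡ 132 (mod 157)
17^3 ≡ 46 (mod 157)
17^4 ≡ 154 (mod 157)
17^6 ≡ 75 (mod 157)
17^12 ≡ 130 (mod 157)
17^13 ≡ 12 (mod 157)
17^26 ≡ 144 (mod 157)
17^39 ≡ 1 (mod 157) ✓
So ord_157(17) = 39.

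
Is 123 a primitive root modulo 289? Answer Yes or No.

φ(289) = φ(17^2) = 17·(17−1) = 272 = 2^4 · 17.
123 is a primitive root mod 289 iff 123^(φ(289)/q) ≢ 1 for every prime q | φ(289), i.e. q ∈ {2, 17}.
123^136 ≡ 1 (mod 289)  [q = 2: ≡ 1 ✗]
123^16 ≡ 52 (mod 289)  [q = 17: ≢ 1 ✓]
123^136 ≡ 1 shows ord(123) | 136, strictly less than φ(289); not a primitive root.

No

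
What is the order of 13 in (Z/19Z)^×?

18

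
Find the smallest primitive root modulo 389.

2

φ(389) = 389 − 1 = 388 = 2^2 · 97.
Test candidates g = 2, 3, … against the prime factors q ∈ {2, 97} of φ(389): g is a generator iff g^(388/q) ≢ 1 for every such q.
g = 2: 2^194 ≡ 388; 2^4 ≡ 16 — none is 1, so 2 is a primitive root.
Hence the least primitive root of 389 is 2.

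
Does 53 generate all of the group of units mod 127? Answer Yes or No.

φ(127) = 127 − 1 = 126 = 2 · 3^2 · 7.
It suffices to check that the order of 53 is not a proper divisor of 126: compute 53^(126/q) for q ∈ {2, 3, 7}.
53^63 ≡ 126 (mod 127)  [q = 2: ≢ 1 ✓]
53^42 ≡ 19 (mod 127)  [q = 3: ≢ 1 ✓]
53^18 ≡ 16 (mod 127)  [q = 7: ≢ 1 ✓]
None equal 1, so ord_127(53) = 126: 53 is a primitive root.

Yes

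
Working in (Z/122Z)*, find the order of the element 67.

The order of 67 must divide φ(122) = φ(2)·φ(61) = 1·60 = 60 = 2^2 · 3 · 5.
Divisors of 60: 1, 2, 3, 4, 5, 6, 10, 12, 15, 20, 30, 60.
Compute 67^d (mod 122) for the divisors d until we hit 1:
67^1 ≡ 67 (mod 122)
67^2 ≡ 97 (mod 122)
67^3 ≡ 33 (mod 122)
67^4 ≡ 15 (mod 122)
67^5 ≡ 29 (mod 122)
67^6 ≡ 113 (mod 122)
67^10 ≡ 109 (mod 122)
67^12 ≡ 81 (mod 122)
67^15 ≡ 111 (mod 122)
67^20 ≡ 47 (mod 122)
67^30 ≡ 121 (mod 122)
67^60 ≡ 1 (mod 122) ✓
So ord_122(67) = 60.

60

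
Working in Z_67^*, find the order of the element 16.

33

The order of 16 must divide φ(67) = 67 − 1 = 66 = 2 · 3 · 11.
Divisors of 66: 1, 2, 3, 6, 11, 22, 33, 66.
Compute 16^d (mod 67) for the divisors d until we hit 1:
16^1 ≡ 16 (mod 67)
16^2 ≡ 55 (mod 67)
16^3 ≡ 9 (mod 67)
16^6 ≡ 14 (mod 67)
16^11 ≡ 29 (mod 67)
16^22 ≡ 37 (mod 67)
16^33 ≡ 1 (mod 67) ✓
The smallest such exponent is 33, so the order of 16 is 33.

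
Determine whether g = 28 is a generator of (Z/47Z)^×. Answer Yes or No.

No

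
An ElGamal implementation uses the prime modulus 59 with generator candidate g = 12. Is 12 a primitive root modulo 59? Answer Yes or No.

φ(59) = 59 − 1 = 58 = 2 · 29.
Test 12^(58/q) mod 59 for each prime factor q of 58:
12^29 ≡ 1 (mod 59)  [q = 2: ≡ 1 ✗]
12^2 ≡ 26 (mod 59)  [q = 29: ≢ 1 ✓]
The check at q = 2 fails, so 12 generates a proper subgroup.

No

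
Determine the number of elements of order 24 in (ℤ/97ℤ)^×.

8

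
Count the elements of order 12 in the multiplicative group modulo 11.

0

φ(11) = 11 − 1 = 10 = 2 · 5.
(Z/11Z)^× is cyclic (|G| = 10); a cyclic group of order m has exactly φ(d) elements of each order d | m, and none otherwise.
Since 12 ∤ 10, the count is 0.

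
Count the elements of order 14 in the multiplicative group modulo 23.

φ(23) = 23 − 1 = 22 = 2 · 11.
Since (Z/23Z)^× is cyclic of order 22, the number of elements of order d is φ(d) when d | 22 and 0 otherwise.
Since 14 ∤ 22, the count is 0.

0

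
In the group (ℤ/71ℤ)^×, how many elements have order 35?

24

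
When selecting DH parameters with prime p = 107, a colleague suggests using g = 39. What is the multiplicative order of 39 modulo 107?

ord(39) | φ(107) = 107 − 1 = 106 = 2 · 53.
Divisors of 106: 1, 2, 53, 106.
Compute 39^d (mod 107) for the divisors d until we hit 1:
39^1 ≡ 39
39^2 ≡ 23
39^53 ≡ 1
Hence ord(39) = 53.

53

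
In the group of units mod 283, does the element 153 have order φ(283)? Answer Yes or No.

Yes

φ(283) = 283 − 1 = 282 = 2 · 3 · 47.
Test 153^(282/q) mod 283 for each prime factor q of 282:
153^141 ≡ 282 (mod 283)  [q = 2: ≢ 1 ✓]
153^94 ≡ 238 (mod 283)  [q = 3: ≢ 1 ✓]
153^6 ≡ 230 (mod 283)  [q = 47: ≢ 1 ✓]
None equal 1, so ord_283(153) = 282: 153 is a primitive root.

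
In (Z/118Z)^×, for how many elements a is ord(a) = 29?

28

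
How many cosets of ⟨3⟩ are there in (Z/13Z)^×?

ord(3) | φ(13) = 13 − 1 = 12 = 2^2 · 3.
Divisors of 12: 1, 2, 3, 4, 6, 12.
Evaluate successive powers at the divisors of 12:
3^1 ≡ 3
3^2 ≡ 9
3^3 ≡ 1
The order of 3 is 3, so the subgroup it generates has 3 elements.
Index = |(Z/13Z)^×| / |⟨3⟩| = 12 / 3 = 4.

4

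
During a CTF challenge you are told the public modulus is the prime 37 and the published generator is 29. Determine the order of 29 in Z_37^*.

By Lagrange's theorem, ord_37(29) divides φ(37) = 37 − 1 = 36 = 2^2 · 3^2.
Divisors of 36: 1, 2, 3, 4, 6, 9, 12, 18, 36.
Compute 29^d (mod 37) for the divisors d until we hit 1:
29^1 ≡ 29 (mod 37)
29^2 ≡ 27 (mod 37)
29^3 ≡ 6 (mod 37)
29^4 ≡ 26 (mod 37)
29^6 ≡ 36 (mod 37)
29^9 ≡ 31 (mod 37)
29^12 ≡ 1 (mod 37) ✓
The smallest such exponent is 12, so the order of 29 is 12.

12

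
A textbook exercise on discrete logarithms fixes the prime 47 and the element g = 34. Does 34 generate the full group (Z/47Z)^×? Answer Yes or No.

No

φ(47) = 47 − 1 = 46 = 2 · 23.
An element g generates (Z/47Z)^× iff g^(46/q) ≢ 1 (mod 47) for each prime q ∈ {2, 23}.
34^23 ≡ 1 (mod 47)  [q = 2: ≡ 1 ✗]
34^2 ≡ 28 (mod 47)  [q = 23: ≢ 1 ✓]
The check at q = 2 fails, so 34 generates a proper subgroup.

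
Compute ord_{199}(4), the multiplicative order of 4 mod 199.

99

Since 4 ∈ (Z/199Z)^×, its order divides φ(199) = 199 − 1 = 198 = 2 · 3^2 · 11.
Divisors of 198: 1, 2, 3, 6, 9, 11, 18, 22, 33, 66, 99, 198.
Test each divisor d:
4^1 ≡ 4 (mod 199)
4^2 ≡ 16 (mod 199)
4^3 ≡ 64 (mod 199)
4^6 ≡ 116 (mod 199)
4^9 ≡ 61 (mod 199)
4^11 ≡ 180 (mod 199)
4^18 ≡ 139 (mod 199)
4^22 ≡ 162 (mod 199)
4^33 ≡ 106 (mod 199)
4^66 ≡ 92 (mod 199)
4^99 ≡ 1 (mod 199) ✓
So ord_199(4) = 99.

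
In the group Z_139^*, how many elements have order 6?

2

φ(139) = 139 − 1 = 138 = 2 · 3 · 23.
Since (Z/139Z)^× is cyclic of order 138, the number of elements of order d is φ(d) when d | 138 and 0 otherwise.
6 = 2 · 3 divides 138, and φ(6) = 2.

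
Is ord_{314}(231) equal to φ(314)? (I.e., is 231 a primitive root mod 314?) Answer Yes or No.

φ(314) = φ(2)·φ(157) = 1·156 = 156 = 2^2 · 3 · 13.
231 is a primitive root mod 314 iff 231^(φ(314)/q) ≢ 1 for every prime q | φ(314), i.e. q ∈ {2, 3, 13}.
231^78 ≡ 313 (mod 314)  [q = 2: ≢ 1 ✓]
231^52 ≡ 301 (mod 314)  [q = 3: ≢ 1 ✓]
231^12 ≡ 203 (mod 314)  [q = 13: ≢ 1 ✓]
All checks pass, so 231 has order 156 and is a primitive root modulo 314.

Yes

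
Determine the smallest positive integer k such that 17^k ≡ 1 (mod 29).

By Lagrange's theorem, ord_29(17) divides φ(29) = 29 − 1 = 28 = 2^2 · 7.
Divisors of 28: 1, 2, 4, 7, 14, 28.
Compute 17^d (mod 29) for the divisors d until we hit 1:
17^1 ≡ 17
17^2 ≡ 28
17^4 ≡ 1
So ord_29(17) = 4.

4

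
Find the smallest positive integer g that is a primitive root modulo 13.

2

φ(13) = 13 − 1 = 12 = 2^2 · 3.
g is a primitive root iff g^(12/q) ≢ 1 (mod 13) for each prime q ∈ {2, 3}.
g = 2: 2^6 ≡ 12; 2^4 ≡ 3 — none is 1, so 2 is a primitive root.
The smallest primitive root modulo 13 is 2.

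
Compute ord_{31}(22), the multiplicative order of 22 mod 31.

30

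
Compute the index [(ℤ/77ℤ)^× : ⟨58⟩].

By Lagrange's theorem, ord_77(58) divides φ(77) = φ(7·11) = (7−1)·(11−1) = 6·10 = 60 = 2^2 · 3 · 5.
Divisors of 60: 1, 2, 3, 4, 5, 6, 10, 12, 15, 20, 30, 60.
Test each divisor d:
58^1 ≡ 58
58^2 ≡ 53
58^3 ≡ 71
58^4 ≡ 37
58^5 ≡ 67
58^6 ≡ 36
58^10 ≡ 23
58^12 ≡ 64
58^15 ≡ 1
The order of 58 is 15, so the subgroup it generates has 15 elements.
The index is φ(77) / ord(58) = 60 / 15 = 4.

4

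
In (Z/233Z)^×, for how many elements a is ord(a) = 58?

φ(233) = 233 − 1 = 232 = 2^3 · 29.
In a cyclic group of order 232, there are φ(d) elements of order d for each divisor d of 232, and zero for non-divisors.
58 = 2 · 29 divides 232, and φ(58) = 28.

28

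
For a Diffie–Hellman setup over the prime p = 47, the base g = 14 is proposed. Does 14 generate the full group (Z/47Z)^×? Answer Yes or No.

No

φ(47) = 47 − 1 = 46 = 2 · 23.
14 is a primitive root mod 47 iff 14^(φ(47)/q) ≢ 1 for every prime q | φ(47), i.e. q ∈ {2, 23}.
14^23 ≡ 1 (mod 47)  [q = 2: ≡ 1 ✗]
14^2 ≡ 8 (mod 47)  [q = 23: ≢ 1 ✓]
The check at q = 2 fails, so 14 generates a proper subgroup.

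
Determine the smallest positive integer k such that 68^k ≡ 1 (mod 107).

106

The order of 68 must divide φ(107) = 107 − 1 = 106 = 2 · 53.
Divisors of 106: 1, 2, 53, 106.
Test each divisor d:
68^1 ≡ 68
68^2 ≡ 23
68^53 ≡ 106
68^106 ≡ 1
Therefore the multiplicative order of 68 modulo 107 is 106.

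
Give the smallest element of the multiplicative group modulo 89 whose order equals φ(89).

φ(89) = 89 − 1 = 88 = 2^3 · 11.
Test candidates g = 2, 3, … against the prime factors q ∈ {2, 11} of φ(89): g is a generator iff g^(88/q) ≢ 1 for every such q.
g = 2: 2^44 ≡ 1 — hits 1, so not a primitive root.
g = 3: 3^44 ≡ 88; 3^8 ≡ 64 — none is 1, so 3 is a primitive root.
The smallest primitive root modulo 89 is 3.

3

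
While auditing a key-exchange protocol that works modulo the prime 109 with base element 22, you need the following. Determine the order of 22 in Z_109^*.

27

ord(22) | φ(109) = 109 − 1 = 108 = 2^2 · 3^3.
Divisors of 108: 1, 2, 3, 4, 6, 9, 12, 18, 27, 36, 54, 108.
Check 22^d mod 109 for each divisor in increasing order:
22^1 ≡ 22 (mod 109)
22^2 ≡ 48 (mod 109)
22^3 ≡ 75 (mod 109)
22^4 ≡ 15 (mod 109)
22^6 ≡ 66 (mod 109)
22^9 ≡ 45 (mod 109)
22^12 ≡ 105 (mod 109)
22^18 ≡ 63 (mod 109)
22^27 ≡ 1 (mod 109) ✓
Therefore the multiplicative order of 22 modulo 109 is 27.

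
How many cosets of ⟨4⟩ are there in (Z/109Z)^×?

6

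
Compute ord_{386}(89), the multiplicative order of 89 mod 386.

64

The order of 89 must divide φ(386) = φ(2)·φ(193) = 1·192 = 192 = 2^6 · 3.
Divisors of 192: 1, 2, 3, 4, 6, 8, 12, 16, 24, 32, 48, 64, 96, 192.
Evaluate successive powers at the divisors of 192:
89^1 ≡ 89
89^2 ≡ 201
89^3 ≡ 133
89^4 ≡ 257
89^6 ≡ 319
89^8 ≡ 43
89^12 ≡ 243
89^16 ≡ 305
89^24 ≡ 377
89^32 ≡ 385
89^48 ≡ 81
89^64 ≡ 1
Hence ord(89) = 64.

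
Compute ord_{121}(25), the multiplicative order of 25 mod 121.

By Lagrange's theorem, ord_121(25) divides φ(121) = φ(11^2) = 11·(11−1) = 110 = 2 · 5 · 11.
Divisors of 110: 1, 2, 5, 10, 11, 22, 55, 110.
Check 25^d mod 121 for each divisor in increasing order:
25^1 ≡ 25
25^2 ≡ 20
25^5 ≡ 78
25^10 ≡ 34
25^11 ≡ 3
25^22 ≡ 9
25^55 ≡ 1
The smallest such exponent is 55, so the order of 25 is 55.

55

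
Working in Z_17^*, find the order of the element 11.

By Lagrange's theorem, ord_17(11) divides φ(17) = 17 − 1 = 16 = 2^4.
Divisors of 16: 1, 2, 4, 8, 16.
Test each divisor d:
11^1 ≡ 11 (mod 17)
11^2 ≡ 2 (mod 17)
11^4 ≡ 4 (mod 17)
11^8 ≡ 16 (mod 17)
11^16 ≡ 1 (mod 17) ✓
Hence ord(11) = 16.

16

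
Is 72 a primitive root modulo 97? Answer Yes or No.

No

φ(97) = 97 − 1 = 96 = 2^5 · 3.
72 is a primitive root mod 97 iff 72^(φ(97)/q) ≢ 1 for every prime q | φ(97), i.e. q ∈ {2, 3}.
72^48 ≡ 1 (mod 97)  [q = 2: ≡ 1 ✗]
72^32 ≡ 61 (mod 97)  [q = 3: ≢ 1 ✓]
72^48 ≡ 1 shows ord(72) | 48, strictly less than φ(97); not a primitive root.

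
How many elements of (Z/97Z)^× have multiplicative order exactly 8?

4

φ(97) = 97 − 1 = 96 = 2^5 · 3.
(Z/97Z)^× is cyclic (|G| = 96); a cyclic group of order m has exactly φ(d) elements of each order d | m, and none otherwise.
8 = 2^3 divides 96, and φ(8) = 4.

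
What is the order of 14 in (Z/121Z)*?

55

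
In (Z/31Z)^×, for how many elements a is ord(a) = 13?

0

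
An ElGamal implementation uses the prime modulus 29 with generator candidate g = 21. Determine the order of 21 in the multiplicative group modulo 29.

28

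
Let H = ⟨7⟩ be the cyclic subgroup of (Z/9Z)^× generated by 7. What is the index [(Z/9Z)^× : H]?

2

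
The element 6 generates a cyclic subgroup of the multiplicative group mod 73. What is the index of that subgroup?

2

Since 6 ∈ (Z/73Z)^×, its order divides φ(73) = 73 − 1 = 72 = 2^3 · 3^2.
Divisors of 72: 1, 2, 3, 4, 6, 8, 9, 12, 18, 24, 36, 72.
Check 6^d mod 73 for each divisor in increasing order:
6^1 ≡ 6 (mod 73)
6^2 ≡ 36 (mod 73)
6^3 ≡ 70 (mod 73)
6^4 ≡ 55 (mod 73)
6^6 ≡ 9 (mod 73)
6^8 ≡ 32 (mod 73)
6^9 ≡ 46 (mod 73)
6^12 ≡ 8 (mod 73)
6^18 ≡ 72 (mod 73)
6^24 ≡ 64 (mod 73)
6^36 ≡ 1 (mod 73) ✓
The order of 6 is 36, so the subgroup it generates has 36 elements.
Index = |(Z/73Z)^×| / |⟨6⟩| = 72 / 36 = 2.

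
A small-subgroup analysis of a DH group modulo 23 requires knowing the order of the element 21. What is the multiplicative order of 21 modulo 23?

ord(21) | φ(23) = 23 − 1 = 22 = 2 · 11.
Divisors of 22: 1, 2, 11, 22.
Test each divisor d:
21^1 ≡ 21
21^2 ≡ 4
21^11 ≡ 22
21^22 ≡ 1
The smallest such exponent is 22, so the order of 21 is 22.

22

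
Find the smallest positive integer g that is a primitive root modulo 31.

3

φ(31) = 31 − 1 = 30 = 2 · 3 · 5.
Test candidates g = 2, 3, … against the prime factors q ∈ {2, 3, 5} of φ(31): g is a generator iff g^(30/q) ≢ 1 for every such q.
g = 2: 2^15 ≡ 1 — hits 1, so not a primitive root.
g = 3: 3^15 ≡ 30; 3^10 ≡ 25; 3^6 ≡ 16 — none is 1, so 3 is a primitive root.
Hence the least primitive root of 31 is 3.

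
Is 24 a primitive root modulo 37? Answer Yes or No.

φ(37) = 37 − 1 = 36 = 2^2 · 3^2.
It suffices to check that the order of 24 is not a proper divisor of 36: compute 24^(36/q) for q ∈ {2, 3}.
24^18 ≡ 36 (mod 37)  [q = 2: ≢ 1 ✓]
24^12 ≡ 10 (mod 37)  [q = 3: ≢ 1 ✓]
All checks pass, so 24 has order 36 and is a primitive root modulo 37.

Yes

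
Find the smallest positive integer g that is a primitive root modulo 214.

5

φ(214) = φ(2)·φ(107) = 1·106 = 106 = 2 · 53.
Test candidates g = 2, 3, … against the prime factors q ∈ {2, 53} of φ(214): g is a generator iff g^(106/q) ≢ 1 for every such q.
g = 2: gcd(2, 214) = 2 > 1, not a unit — skip.
g = 3: 3^53 ≡ 1 — hits 1, so not a primitive root.
g = 4: gcd(4, 214) = 2 > 1, not a unit — skip.
g = 5: 5^53 ≡ 213; 5^2 ≡ 25 — none is 1, so 5 is a primitive root.
So 5 is the smallest generator of (Z/214Z)^×.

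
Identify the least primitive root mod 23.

5

φ(23) = 23 − 1 = 22 = 2 · 11.
g is a primitive root iff g^(22/q) ≢ 1 (mod 23) for each prime q ∈ {2, 11}.
g = 2: 2^11 ≡ 1 — hits 1, so not a primitive root.
g = 3: 3^11 ≡ 1 — hits 1, so not a primitive root.
g = 4: 4^11 ≡ 1 — hits 1, so not a primitive root.
g = 5: 5^11 ≡ 22; 5^2 ≡ 2 — none is 1, so 5 is a primitive root.
The smallest primitive root modulo 23 is 5.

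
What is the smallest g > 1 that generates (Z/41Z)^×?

6

φ(41) = 41 − 1 = 40 = 2^3 · 5.
g is a primitive root iff g^(40/q) ≢ 1 (mod 41) for each prime q ∈ {2, 5}.
g = 2: 2^20 ≡ 1 — hits 1, so not a primitive root.
g = 3: 3^20 ≡ 40; 3^8 ≡ 1 — hits 1, so not a primitive root.
g = 4: 4^20 ≡ 1 — hits 1, so not a primitive root.
g = 5: 5^20 ≡ 1 — hits 1, so not a primitive root.
g = 6: 6^20 ≡ 40; 6^8 ≡ 10 — none is 1, so 6 is a primitive root.
The smallest primitive root modulo 41 is 6.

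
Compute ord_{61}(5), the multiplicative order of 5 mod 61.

30

The order of 5 must divide φ(61) = 61 − 1 = 60 = 2^2 · 3 · 5.
Divisors of 60: 1, 2, 3, 4, 5, 6, 10, 12, 15, 20, 30, 60.
Test each divisor d:
5^1 ≡ 5 (mod 61)
5^2 ≡ 25 (mod 61)
5^3 ≡ 3 (mod 61)
5^4 ≡ 15 (mod 61)
5^5 ≡ 14 (mod 61)
5^6 ≡ 9 (mod 61)
5^10 ≡ 13 (mod 61)
5^12 ≡ 20 (mod 61)
5^15 ≡ 60 (mod 61)
5^20 ≡ 47 (mod 61)
5^30 ≡ 1 (mod 61) ✓
Hence ord(5) = 30.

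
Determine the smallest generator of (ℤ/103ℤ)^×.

5

φ(103) = 103 − 1 = 102 = 2 · 3 · 17.
Test candidates g = 2, 3, … against the prime factors q ∈ {2, 3, 17} of φ(103): g is a generator iff g^(102/q) ≢ 1 for every such q.
g = 2: 2^51 ≡ 1 — hits 1, so not a primitive root.
g = 3: 3^51 ≡ 102; 3^34 ≡ 1 — hits 1, so not a primitive root.
g = 4: 4^51 ≡ 1 — hits 1, so not a primitive root.
g = 5: 5^51 ≡ 102; 5^34 ≡ 56; 5^6 ≡ 72 — none is 1, so 5 is a primitive root.
Hence the least primitive root of 103 is 5.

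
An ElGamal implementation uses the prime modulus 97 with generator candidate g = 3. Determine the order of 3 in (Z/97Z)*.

48

Since 3 ∈ (Z/97Z)^×, its order divides φ(97) = 97 − 1 = 96 = 2^5 · 3.
Divisors of 96: 1, 2, 3, 4, 6, 8, 12, 16, 24, 32, 48, 96.
Compute 3^d (mod 97) for the divisors d until we hit 1:
3^1 ≡ 3 (mod 97)
3^2 ≡ 9 (mod 97)
3^3 ≡ 27 (mod 97)
3^4 ≡ 81 (mod 97)
3^6 ≡ 50 (mod 97)
3^8 ≡ 62 (mod 97)
3^12 ≡ 75 (mod 97)
3^16 ≡ 61 (mod 97)
3^24 ≡ 96 (mod 97)
3^32 ≡ 35 (mod 97)
3^48 ≡ 1 (mod 97) ✓
Hence ord(3) = 48.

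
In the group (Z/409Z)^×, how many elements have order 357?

φ(409) = 409 − 1 = 408 = 2^3 · 3 · 17.
(Z/409Z)^× is cyclic (|G| = 408); a cyclic group of order m has exactly φ(d) elements of each order d | m, and none otherwise.
Since 357 ∤ 408, the count is 0.

0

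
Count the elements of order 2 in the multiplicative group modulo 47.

1

φ(47) = 47 − 1 = 46 = 2 · 23.
(Z/47Z)^× is cyclic (|G| = 46); a cyclic group of order m has exactly φ(d) elements of each order d | m, and none otherwise.
2 | 46, and φ(2) = 2 − 1 = 1.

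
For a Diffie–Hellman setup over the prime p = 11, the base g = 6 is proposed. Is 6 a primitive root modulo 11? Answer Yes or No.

Yes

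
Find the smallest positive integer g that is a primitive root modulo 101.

φ(101) = 101 − 1 = 100 = 2^2 · 5^2.
Test candidates g = 2, 3, … against the prime factors q ∈ {2, 5} of φ(101): g is a generator iff g^(100/q) ≢ 1 for every such q.
g = 2: 2^50 ≡ 100; 2^20 ≡ 95 — none is 1, so 2 is a primitive root.
The smallest primitive root modulo 101 is 2.

2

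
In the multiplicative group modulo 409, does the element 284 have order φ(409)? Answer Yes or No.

φ(409) = 409 − 1 = 408 = 2^3 · 3 · 17.
An element g generates (Z/409Z)^× iff g^(408/q) ≢ 1 (mod 409) for each prime q ∈ {2, 3, 17}.
284^204 ≡ 1 (mod 409)  [q = 2: ≡ 1 ✗]
284^136 ≡ 1 (mod 409)  [q = 3: ≡ 1 ✗]
284^24 ≡ 216 (mod 409)  [q = 17: ≢ 1 ✓]
Since 284^204 ≡ 1, the order of 284 divides 204 < 408, so 284 is not a primitive root.

No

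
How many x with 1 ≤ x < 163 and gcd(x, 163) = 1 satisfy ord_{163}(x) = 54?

18

φ(163) = 163 − 1 = 162 = 2 · 3^4.
In a cyclic group of order 162, there are φ(d) elements of order d for each divisor d of 162, and zero for non-divisors.
54 = 2 · 3^3 divides 162, and φ(54) = 18.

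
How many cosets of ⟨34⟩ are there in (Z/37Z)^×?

4

Since 34 ∈ (Z/37Z)^×, its order divides φ(37) = 37 − 1 = 36 = 2^2 · 3^2.
Divisors of 36: 1, 2, 3, 4, 6, 9, 12, 18, 36.
Test each divisor d:
34^1 ≡ 34
34^2 ≡ 9
34^3 ≡ 10
34^4 ≡ 7
34^6 ≡ 26
34^9 ≡ 1
So ord_37(34) = 9, hence |⟨34⟩| = 9.
Index = |(Z/37Z)^×| / |⟨34⟩| = 36 / 9 = 4.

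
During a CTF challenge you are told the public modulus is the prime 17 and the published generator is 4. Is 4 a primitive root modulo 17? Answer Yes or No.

φ(17) = 17 − 1 = 16 = 2^4.
It suffices to check that the order of 4 is not a proper divisor of 16: compute 4^(16/q) for q ∈ {2}.
4^8 ≡ 1 (mod 17)  [q = 2: ≡ 1 ✗]
4^8 ≡ 1 shows ord(4) | 8, strictly less than φ(17); not a primitive root.

No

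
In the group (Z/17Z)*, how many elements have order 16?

8

φ(17) = 17 − 1 = 16 = 2^4.
(Z/17Z)^× is cyclic (|G| = 16); a cyclic group of order m has exactly φ(d) elements of each order d | m, and none otherwise.
16 = 2^4 divides 16, and φ(16) = 8.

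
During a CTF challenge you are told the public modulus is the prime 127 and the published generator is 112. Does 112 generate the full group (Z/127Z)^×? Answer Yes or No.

Yes

φ(127) = 127 − 1 = 126 = 2 · 3^2 · 7.
An element g generates (Z/127Z)^× iff g^(126/q) ≢ 1 (mod 127) for each prime q ∈ {2, 3, 7}.
112^63 ≡ 126 (mod 127)  [q = 2: ≢ 1 ✓]
112^42 ≡ 107 (mod 127)  [q = 3: ≢ 1 ✓]
112^18 ≡ 2 (mod 127)  [q = 7: ≢ 1 ✓]
None equal 1, so ord_127(112) = 126: 112 is a primitive root.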